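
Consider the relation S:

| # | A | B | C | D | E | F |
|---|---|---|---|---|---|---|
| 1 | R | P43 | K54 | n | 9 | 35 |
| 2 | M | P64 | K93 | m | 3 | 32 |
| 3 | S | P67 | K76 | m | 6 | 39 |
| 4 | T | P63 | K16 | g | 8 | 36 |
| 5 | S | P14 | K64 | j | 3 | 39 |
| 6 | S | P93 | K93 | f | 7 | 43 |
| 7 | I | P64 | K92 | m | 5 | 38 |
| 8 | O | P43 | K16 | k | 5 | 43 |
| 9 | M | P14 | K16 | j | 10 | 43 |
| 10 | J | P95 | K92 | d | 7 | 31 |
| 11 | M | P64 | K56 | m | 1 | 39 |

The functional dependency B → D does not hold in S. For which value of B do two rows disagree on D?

P43

B=P43: rows 1, 8 → D takes values {n, k} — violation
B=P64: rows 2, 7, 11 → D = m, m, m ✓
B=P67: row 3 → D = m ✓
B=P63: row 4 → D = g ✓
B=P14: rows 5, 9 → D = j, j ✓
B=P93: row 6 → D = f ✓
B=P95: row 10 → D = d ✓
The only B value with inconsistent D is B=P43.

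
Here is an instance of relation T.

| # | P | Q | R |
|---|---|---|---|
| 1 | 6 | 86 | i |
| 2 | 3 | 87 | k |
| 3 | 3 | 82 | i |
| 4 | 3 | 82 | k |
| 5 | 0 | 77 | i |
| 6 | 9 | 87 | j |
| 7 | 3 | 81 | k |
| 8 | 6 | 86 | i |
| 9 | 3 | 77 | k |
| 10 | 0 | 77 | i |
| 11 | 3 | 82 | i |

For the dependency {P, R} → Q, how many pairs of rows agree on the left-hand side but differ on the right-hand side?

(P=6, R=i): all 2 rows agree on Q — 0 pairs.
(P=3, R=k): violating pairs (2,4), (2,7), (2,9), (4,7), (4,9), (7,9) — 6 pairs.
(P=3, R=i): all 2 rows agree on Q — 0 pairs.
(P=0, R=i): all 2 rows agree on Q — 0 pairs.

6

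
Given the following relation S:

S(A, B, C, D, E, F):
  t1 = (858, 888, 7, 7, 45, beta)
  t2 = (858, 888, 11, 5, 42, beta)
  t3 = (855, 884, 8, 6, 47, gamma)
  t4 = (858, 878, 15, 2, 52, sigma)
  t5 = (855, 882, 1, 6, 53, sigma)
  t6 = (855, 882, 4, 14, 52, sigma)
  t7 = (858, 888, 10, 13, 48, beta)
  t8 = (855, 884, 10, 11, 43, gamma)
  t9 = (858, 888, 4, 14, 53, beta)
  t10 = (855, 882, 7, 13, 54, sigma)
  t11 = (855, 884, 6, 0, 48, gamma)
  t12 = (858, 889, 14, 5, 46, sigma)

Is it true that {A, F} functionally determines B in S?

No

(A=858, F=beta): rows 1, 2, 7, 9 → B = 888, 888, 888, 888 ✓
(A=855, F=gamma): rows 3, 8, 11 → B = 884, 884, 884 ✓
(A=858, F=sigma): rows 4, 12 → B takes values {878, 889} — violation
(A=855, F=sigma): rows 5, 6, 10 → B = 882, 882, 882 ✓
Two rows agree on {A, F} but differ on B, so {A, F} -> B does not hold.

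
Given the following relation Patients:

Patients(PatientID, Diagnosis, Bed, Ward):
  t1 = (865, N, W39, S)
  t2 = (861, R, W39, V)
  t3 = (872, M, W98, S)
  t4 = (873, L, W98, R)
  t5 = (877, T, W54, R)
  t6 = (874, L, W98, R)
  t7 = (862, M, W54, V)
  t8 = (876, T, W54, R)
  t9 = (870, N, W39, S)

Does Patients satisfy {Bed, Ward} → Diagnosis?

Yes

(Bed=W39, Ward=S): rows 1, 9 → Diagnosis = N, N ✓
(Bed=W39, Ward=V): row 2 → Diagnosis = R ✓
(Bed=W98, Ward=S): row 3 → Diagnosis = M ✓
(Bed=W98, Ward=R): rows 4, 6 → Diagnosis = L, L ✓
(Bed=W54, Ward=R): rows 5, 8 → Diagnosis = T, T ✓
(Bed=W54, Ward=V): row 7 → Diagnosis = M ✓
Every {Bed, Ward} value is associated with a single Diagnosis value, so {Bed, Ward} → Diagnosis holds.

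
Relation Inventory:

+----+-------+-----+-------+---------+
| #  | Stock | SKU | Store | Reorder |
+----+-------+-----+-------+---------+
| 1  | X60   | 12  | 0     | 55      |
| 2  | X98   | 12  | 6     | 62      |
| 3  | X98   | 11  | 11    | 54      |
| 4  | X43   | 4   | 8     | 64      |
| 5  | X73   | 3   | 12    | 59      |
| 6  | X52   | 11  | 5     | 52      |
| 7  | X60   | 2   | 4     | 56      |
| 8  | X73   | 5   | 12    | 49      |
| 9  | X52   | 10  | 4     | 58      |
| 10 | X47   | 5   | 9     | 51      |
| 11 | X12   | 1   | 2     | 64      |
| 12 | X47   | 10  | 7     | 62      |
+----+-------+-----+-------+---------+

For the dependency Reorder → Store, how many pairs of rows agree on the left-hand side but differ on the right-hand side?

Reorder=62: violating pairs (2,12) — 1 pair.
Reorder=64: violating pairs (4,11) — 1 pair.

2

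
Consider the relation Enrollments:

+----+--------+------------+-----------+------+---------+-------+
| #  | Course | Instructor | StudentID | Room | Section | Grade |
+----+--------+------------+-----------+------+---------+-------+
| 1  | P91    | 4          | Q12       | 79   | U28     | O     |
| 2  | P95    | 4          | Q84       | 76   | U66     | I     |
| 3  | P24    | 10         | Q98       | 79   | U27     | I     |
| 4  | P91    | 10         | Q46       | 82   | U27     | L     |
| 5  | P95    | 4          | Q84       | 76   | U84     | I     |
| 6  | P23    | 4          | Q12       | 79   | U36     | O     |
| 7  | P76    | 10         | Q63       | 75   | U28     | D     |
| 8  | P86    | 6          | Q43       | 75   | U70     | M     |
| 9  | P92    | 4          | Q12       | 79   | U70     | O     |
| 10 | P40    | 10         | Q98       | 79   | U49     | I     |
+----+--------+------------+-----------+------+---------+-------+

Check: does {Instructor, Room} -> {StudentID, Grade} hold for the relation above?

Yes

(Instructor=4, Room=79): rows 1, 6, 9 → {StudentID,Grade} = (Q12, O), (Q12, O), (Q12, O) ✓
(Instructor=4, Room=76): rows 2, 5 → {StudentID,Grade} = (Q84, I), (Q84, I) ✓
(Instructor=10, Room=79): rows 3, 10 → {StudentID,Grade} = (Q98, I), (Q98, I) ✓
(Instructor=10, Room=82): row 4 → {StudentID,Grade} = (Q46, L) ✓
(Instructor=10, Room=75): row 7 → {StudentID,Grade} = (Q63, D) ✓
(Instructor=6, Room=75): row 8 → {StudentID,Grade} = (Q43, M) ✓
Every {Instructor, Room} value is associated with a single {StudentID, Grade} value, so {Instructor, Room} -> {StudentID, Grade} holds.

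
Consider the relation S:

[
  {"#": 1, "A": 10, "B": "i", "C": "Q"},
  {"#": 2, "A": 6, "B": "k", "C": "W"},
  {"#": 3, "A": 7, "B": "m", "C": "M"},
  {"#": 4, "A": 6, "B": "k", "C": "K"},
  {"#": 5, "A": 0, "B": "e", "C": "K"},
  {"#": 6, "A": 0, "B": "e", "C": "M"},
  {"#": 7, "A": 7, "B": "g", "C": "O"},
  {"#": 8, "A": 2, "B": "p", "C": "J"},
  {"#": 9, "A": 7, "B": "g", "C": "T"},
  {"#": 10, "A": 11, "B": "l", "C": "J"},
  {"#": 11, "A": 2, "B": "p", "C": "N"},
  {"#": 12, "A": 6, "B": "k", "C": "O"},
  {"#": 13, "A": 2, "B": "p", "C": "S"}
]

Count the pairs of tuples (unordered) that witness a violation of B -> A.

0

B=k: all 3 rows agree on A — 0 pairs.
B=e: all 2 rows agree on A — 0 pairs.
B=g: all 2 rows agree on A — 0 pairs.
B=p: all 3 rows agree on A — 0 pairs.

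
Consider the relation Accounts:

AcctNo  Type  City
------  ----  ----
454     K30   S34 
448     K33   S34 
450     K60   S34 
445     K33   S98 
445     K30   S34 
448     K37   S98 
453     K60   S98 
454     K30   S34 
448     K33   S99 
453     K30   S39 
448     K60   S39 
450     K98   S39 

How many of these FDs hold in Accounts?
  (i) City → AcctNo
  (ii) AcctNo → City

0

(i) City → AcctNo: City=S34: 5 rows → AcctNo takes values {454, 448, 450, 445} — violation; City=S98: 3 rows → AcctNo takes values {445, 448, 453} — violation; City=S39: 3 rows → AcctNo takes values {453, 448, 450} — violation — fails.
(ii) AcctNo → City: AcctNo=448: 4 rows → City takes values {S34, S98, S99, S39} — violation; AcctNo=450: 2 rows → City takes values {S34, S39} — violation; AcctNo=445: 2 rows → City takes values {S98, S34} — violation; AcctNo=453: 2 rows → City takes values {S98, S39} — violation — fails.
None of the 2 dependencies hold.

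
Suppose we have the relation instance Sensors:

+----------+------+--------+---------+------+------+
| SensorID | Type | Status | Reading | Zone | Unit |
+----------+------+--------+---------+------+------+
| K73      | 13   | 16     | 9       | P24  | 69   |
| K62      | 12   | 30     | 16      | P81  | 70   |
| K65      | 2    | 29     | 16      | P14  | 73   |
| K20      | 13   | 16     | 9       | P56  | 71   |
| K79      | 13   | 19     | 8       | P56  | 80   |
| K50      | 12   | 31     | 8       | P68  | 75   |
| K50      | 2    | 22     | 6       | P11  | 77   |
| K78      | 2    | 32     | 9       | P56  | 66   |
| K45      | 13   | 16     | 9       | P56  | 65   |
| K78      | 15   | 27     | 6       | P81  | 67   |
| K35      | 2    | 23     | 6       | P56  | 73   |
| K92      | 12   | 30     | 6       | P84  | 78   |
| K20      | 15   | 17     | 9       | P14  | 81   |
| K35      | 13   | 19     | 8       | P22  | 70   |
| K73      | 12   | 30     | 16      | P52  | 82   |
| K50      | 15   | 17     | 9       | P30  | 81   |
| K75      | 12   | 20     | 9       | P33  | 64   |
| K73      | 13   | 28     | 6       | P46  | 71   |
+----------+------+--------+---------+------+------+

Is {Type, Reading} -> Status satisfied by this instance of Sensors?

No

(Type=13, Reading=9): 3 rows → Status = 16, 16, 16 ✓
(Type=12, Reading=16): 2 rows → Status = 30, 30 ✓
(Type=2, Reading=16): 1 row → Status = 29 ✓
(Type=13, Reading=8): 2 rows → Status = 19, 19 ✓
(Type=12, Reading=8): 1 row → Status = 31 ✓
(Type=2, Reading=6): 2 rows → Status takes values {22, 23} — violation
(Type=2, Reading=9): 1 row → Status = 32 ✓
(Type=15, Reading=6): 1 row → Status = 27 ✓
(Type=12, Reading=6): 1 row → Status = 30 ✓
(Type=15, Reading=9): 2 rows → Status = 17, 17 ✓
(Type=12, Reading=9): 1 row → Status = 20 ✓
(Type=13, Reading=6): 1 row → Status = 28 ✓
Two rows agree on {Type, Reading} but differ on Status, so {Type, Reading} -> Status does not hold.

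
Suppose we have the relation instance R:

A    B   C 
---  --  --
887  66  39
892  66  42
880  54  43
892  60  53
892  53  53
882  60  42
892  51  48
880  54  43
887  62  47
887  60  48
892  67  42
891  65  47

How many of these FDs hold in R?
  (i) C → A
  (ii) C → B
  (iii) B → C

(i) C → A: C=42: 3 rows → A takes values {892, 882} — violation; C=48: 2 rows → A takes values {892, 887} — violation; C=47: 2 rows → A takes values {887, 891} — violation — fails.
(ii) C → B: C=42: 3 rows → B takes values {66, 60, 67} — violation; C=53: 2 rows → B takes values {60, 53} — violation; C=48: 2 rows → B takes values {51, 60} — violation; C=47: 2 rows → B takes values {62, 65} — violation — fails.
(iii) B → C: B=66: 2 rows → C takes values {39, 42} — violation; B=60: 3 rows → C takes values {53, 42, 48} — violation — fails.
None of the 3 dependencies hold.

0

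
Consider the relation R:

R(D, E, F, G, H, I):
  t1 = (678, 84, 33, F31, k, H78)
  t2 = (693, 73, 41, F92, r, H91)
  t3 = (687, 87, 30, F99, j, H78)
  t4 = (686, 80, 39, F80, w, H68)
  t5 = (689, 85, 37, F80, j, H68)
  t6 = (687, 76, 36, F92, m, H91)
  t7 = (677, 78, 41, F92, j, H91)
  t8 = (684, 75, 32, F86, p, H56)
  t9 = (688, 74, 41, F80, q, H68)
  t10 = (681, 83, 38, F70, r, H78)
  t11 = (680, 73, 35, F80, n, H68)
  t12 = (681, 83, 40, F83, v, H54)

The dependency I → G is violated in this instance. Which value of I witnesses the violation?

I=H78: rows 1, 3, 10 → G takes values {F31, F99, F70} — violation
I=H91: rows 2, 6, 7 → G = F92, F92, F92 ✓
I=H68: rows 4, 5, 9, 11 → G = F80, F80, F80, F80 ✓
I=H56: row 8 → G = F86 ✓
I=H54: row 12 → G = F83 ✓
The only I value with inconsistent G is I=H78.

H78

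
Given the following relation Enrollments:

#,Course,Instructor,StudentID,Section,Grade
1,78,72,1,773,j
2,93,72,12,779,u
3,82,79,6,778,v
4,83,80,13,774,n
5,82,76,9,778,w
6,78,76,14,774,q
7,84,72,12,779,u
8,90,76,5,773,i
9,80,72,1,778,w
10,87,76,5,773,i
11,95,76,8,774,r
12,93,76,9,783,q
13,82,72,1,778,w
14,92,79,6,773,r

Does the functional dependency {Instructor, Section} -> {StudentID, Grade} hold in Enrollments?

No

(Instructor=72, Section=773): row 1 → {StudentID,Grade} = (1, j) ✓
(Instructor=72, Section=779): rows 2, 7 → {StudentID,Grade} = (12, u), (12, u) ✓
(Instructor=79, Section=778): row 3 → {StudentID,Grade} = (6, v) ✓
(Instructor=80, Section=774): row 4 → {StudentID,Grade} = (13, n) ✓
(Instructor=76, Section=778): row 5 → {StudentID,Grade} = (9, w) ✓
(Instructor=76, Section=774): rows 6, 11 → {StudentID,Grade} takes values {(14, q), (8, r)} — violation
(Instructor=76, Section=773): rows 8, 10 → {StudentID,Grade} = (5, i), (5, i) ✓
(Instructor=72, Section=778): rows 9, 13 → {StudentID,Grade} = (1, w), (1, w) ✓
(Instructor=76, Section=783): row 12 → {StudentID,Grade} = (9, q) ✓
(Instructor=79, Section=773): row 14 → {StudentID,Grade} = (6, r) ✓
Two rows agree on {Instructor, Section} but differ on {StudentID, Grade}, so {Instructor, Section} -> {StudentID, Grade} does not hold.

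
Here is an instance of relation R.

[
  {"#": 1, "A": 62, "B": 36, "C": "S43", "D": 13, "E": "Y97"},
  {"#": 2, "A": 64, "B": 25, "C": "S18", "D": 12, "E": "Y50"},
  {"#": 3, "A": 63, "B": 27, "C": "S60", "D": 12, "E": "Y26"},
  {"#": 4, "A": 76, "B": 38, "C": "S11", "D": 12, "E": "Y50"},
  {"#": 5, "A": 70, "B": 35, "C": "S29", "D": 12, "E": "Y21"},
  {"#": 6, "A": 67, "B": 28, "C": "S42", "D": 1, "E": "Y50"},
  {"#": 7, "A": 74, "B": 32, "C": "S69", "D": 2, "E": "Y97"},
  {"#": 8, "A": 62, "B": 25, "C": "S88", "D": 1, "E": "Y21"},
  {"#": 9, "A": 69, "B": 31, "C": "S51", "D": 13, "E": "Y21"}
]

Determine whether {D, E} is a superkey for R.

No

Rows 2 and 4 have the same {D, E} value (D=12, E=Y50) but are distinct tuples, so {D, E} does not determine every attribute — not a superkey.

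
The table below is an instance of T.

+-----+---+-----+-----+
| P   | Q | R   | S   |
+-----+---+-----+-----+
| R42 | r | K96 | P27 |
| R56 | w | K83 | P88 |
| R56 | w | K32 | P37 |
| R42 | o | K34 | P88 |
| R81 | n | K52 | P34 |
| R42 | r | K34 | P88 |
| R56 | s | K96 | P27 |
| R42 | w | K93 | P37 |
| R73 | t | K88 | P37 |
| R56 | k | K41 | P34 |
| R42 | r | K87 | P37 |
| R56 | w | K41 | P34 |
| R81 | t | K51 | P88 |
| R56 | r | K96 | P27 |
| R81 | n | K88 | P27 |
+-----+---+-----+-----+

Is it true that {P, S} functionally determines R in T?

(P=R42, S=P27): 1 row → R = K96 ✓
(P=R56, S=P88): 1 row → R = K83 ✓
(P=R56, S=P37): 1 row → R = K32 ✓
(P=R42, S=P88): 2 rows → R = K34, K34 ✓
(P=R81, S=P34): 1 row → R = K52 ✓
(P=R56, S=P27): 2 rows → R = K96, K96 ✓
(P=R42, S=P37): 2 rows → R takes values {K93, K87} — violation
(P=R73, S=P37): 1 row → R = K88 ✓
(P=R56, S=P34): 2 rows → R = K41, K41 ✓
(P=R81, S=P88): 1 row → R = K51 ✓
(P=R81, S=P27): 1 row → R = K88 ✓
Two rows agree on {P, S} but differ on R, so {P, S} -> R does not hold.

No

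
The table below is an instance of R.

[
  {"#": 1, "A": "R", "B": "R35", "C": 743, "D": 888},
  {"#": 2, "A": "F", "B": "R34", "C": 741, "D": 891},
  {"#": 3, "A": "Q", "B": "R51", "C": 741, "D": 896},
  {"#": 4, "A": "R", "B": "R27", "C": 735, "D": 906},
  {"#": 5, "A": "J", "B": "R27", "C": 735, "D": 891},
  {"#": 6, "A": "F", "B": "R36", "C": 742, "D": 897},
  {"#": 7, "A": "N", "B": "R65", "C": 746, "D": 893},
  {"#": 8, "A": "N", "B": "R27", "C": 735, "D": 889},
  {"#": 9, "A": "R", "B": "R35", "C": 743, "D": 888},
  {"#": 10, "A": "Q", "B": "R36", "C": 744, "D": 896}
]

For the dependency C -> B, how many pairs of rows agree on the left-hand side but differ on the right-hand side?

C=743: all 2 rows agree on B — 0 pairs.
C=741: violating pairs (2,3) — 1 pair.
C=735: all 3 rows agree on B — 0 pairs.

1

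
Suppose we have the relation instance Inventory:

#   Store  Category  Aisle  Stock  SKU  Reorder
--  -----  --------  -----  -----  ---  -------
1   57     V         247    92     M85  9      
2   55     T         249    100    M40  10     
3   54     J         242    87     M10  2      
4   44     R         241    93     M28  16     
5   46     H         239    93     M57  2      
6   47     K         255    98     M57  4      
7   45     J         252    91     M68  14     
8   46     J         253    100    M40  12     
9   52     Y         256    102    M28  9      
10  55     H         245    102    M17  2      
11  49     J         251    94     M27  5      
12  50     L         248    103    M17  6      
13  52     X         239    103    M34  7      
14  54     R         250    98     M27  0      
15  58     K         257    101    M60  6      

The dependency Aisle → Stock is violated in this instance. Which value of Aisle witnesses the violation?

Aisle=247: row 1 → Stock = 92 ✓
Aisle=249: row 2 → Stock = 100 ✓
Aisle=242: row 3 → Stock = 87 ✓
Aisle=241: row 4 → Stock = 93 ✓
Aisle=239: rows 5, 13 → Stock takes values {93, 103} — violation
Aisle=255: row 6 → Stock = 98 ✓
Aisle=252: row 7 → Stock = 91 ✓
Aisle=253: row 8 → Stock = 100 ✓
Aisle=256: row 9 → Stock = 102 ✓
Aisle=245: row 10 → Stock = 102 ✓
Aisle=251: row 11 → Stock = 94 ✓
Aisle=248: row 12 → Stock = 103 ✓
Aisle=250: row 14 → Stock = 98 ✓
Aisle=257: row 15 → Stock = 101 ✓
The only Aisle value with inconsistent Stock is Aisle=239.

239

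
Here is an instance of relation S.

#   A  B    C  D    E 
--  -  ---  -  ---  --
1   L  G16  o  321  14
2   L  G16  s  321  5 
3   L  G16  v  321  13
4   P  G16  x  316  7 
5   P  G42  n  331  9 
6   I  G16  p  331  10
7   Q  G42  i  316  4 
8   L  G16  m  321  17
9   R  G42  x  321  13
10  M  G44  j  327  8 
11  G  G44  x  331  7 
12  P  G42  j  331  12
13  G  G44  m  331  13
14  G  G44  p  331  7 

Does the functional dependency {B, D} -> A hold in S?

(B=G16, D=321): rows 1, 2, 3, 8 → A = L, L, L, L ✓
(B=G16, D=316): row 4 → A = P ✓
(B=G42, D=331): rows 5, 12 → A = P, P ✓
(B=G16, D=331): row 6 → A = I ✓
(B=G42, D=316): row 7 → A = Q ✓
(B=G42, D=321): row 9 → A = R ✓
(B=G44, D=327): row 10 → A = M ✓
(B=G44, D=331): rows 11, 13, 14 → A = G, G, G ✓
Every {B, D} value is associated with a single A value, so {B, D} -> A holds.

Yes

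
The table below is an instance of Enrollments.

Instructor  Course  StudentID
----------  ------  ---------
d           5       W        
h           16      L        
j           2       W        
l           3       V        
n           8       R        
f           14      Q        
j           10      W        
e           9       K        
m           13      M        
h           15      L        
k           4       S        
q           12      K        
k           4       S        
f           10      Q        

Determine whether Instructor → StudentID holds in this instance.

Instructor=d: 1 row → StudentID = W ✓
Instructor=h: 2 rows → StudentID = L, L ✓
Instructor=j: 2 rows → StudentID = W, W ✓
Instructor=l: 1 row → StudentID = V ✓
Instructor=n: 1 row → StudentID = R ✓
Instructor=f: 2 rows → StudentID = Q, Q ✓
Instructor=e: 1 row → StudentID = K ✓
Instructor=m: 1 row → StudentID = M ✓
Instructor=k: 2 rows → StudentID = S, S ✓
Instructor=q: 1 row → StudentID = K ✓
Every Instructor value is associated with a single StudentID value, so Instructor → StudentID holds.

Yes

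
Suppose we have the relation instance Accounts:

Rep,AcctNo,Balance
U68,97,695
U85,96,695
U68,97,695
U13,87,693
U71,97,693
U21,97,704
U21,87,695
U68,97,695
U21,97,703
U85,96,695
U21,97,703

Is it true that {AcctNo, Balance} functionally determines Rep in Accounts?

(AcctNo=97, Balance=695): 3 rows → Rep = U68, U68, U68 ✓
(AcctNo=96, Balance=695): 2 rows → Rep = U85, U85 ✓
(AcctNo=87, Balance=693): 1 row → Rep = U13 ✓
(AcctNo=97, Balance=693): 1 row → Rep = U71 ✓
(AcctNo=97, Balance=704): 1 row → Rep = U21 ✓
(AcctNo=87, Balance=695): 1 row → Rep = U21 ✓
(AcctNo=97, Balance=703): 2 rows → Rep = U21, U21 ✓
Every {AcctNo, Balance} value is associated with a single Rep value, so {AcctNo, Balance} → Rep holds.

Yes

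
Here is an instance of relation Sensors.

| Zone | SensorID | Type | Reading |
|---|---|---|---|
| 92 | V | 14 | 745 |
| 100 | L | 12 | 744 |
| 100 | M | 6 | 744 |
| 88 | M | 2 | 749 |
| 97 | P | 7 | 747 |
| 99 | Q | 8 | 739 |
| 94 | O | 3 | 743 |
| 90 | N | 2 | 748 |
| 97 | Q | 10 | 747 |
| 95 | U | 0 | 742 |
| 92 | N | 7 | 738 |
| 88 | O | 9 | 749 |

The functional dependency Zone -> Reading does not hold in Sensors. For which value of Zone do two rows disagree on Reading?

92

Zone=92: 2 rows → Reading takes values {745, 738} — violation
Zone=100: 2 rows → Reading = 744, 744 ✓
Zone=88: 2 rows → Reading = 749, 749 ✓
Zone=97: 2 rows → Reading = 747, 747 ✓
Zone=99: 1 row → Reading = 739 ✓
Zone=94: 1 row → Reading = 743 ✓
Zone=90: 1 row → Reading = 748 ✓
Zone=95: 1 row → Reading = 742 ✓
The only Zone value with inconsistent Reading is Zone=92.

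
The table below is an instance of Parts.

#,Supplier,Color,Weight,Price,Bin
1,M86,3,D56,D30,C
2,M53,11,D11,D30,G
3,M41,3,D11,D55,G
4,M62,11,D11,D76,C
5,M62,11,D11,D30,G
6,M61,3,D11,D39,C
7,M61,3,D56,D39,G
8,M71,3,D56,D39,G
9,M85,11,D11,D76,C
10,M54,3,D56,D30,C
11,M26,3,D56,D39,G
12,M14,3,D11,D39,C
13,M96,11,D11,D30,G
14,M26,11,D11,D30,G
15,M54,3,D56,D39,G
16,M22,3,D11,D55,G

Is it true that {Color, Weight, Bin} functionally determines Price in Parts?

(Color=3, Weight=D56, Bin=C): rows 1, 10 → Price = D30, D30 ✓
(Color=11, Weight=D11, Bin=G): rows 2, 5, 13, 14 → Price = D30, D30, D30, D30 ✓
(Color=3, Weight=D11, Bin=G): rows 3, 16 → Price = D55, D55 ✓
(Color=11, Weight=D11, Bin=C): rows 4, 9 → Price = D76, D76 ✓
(Color=3, Weight=D11, Bin=C): rows 6, 12 → Price = D39, D39 ✓
(Color=3, Weight=D56, Bin=G): rows 7, 8, 11, 15 → Price = D39, D39, D39, D39 ✓
Every {Color, Weight, Bin} value is associated with a single Price value, so {Color, Weight, Bin} → Price holds.

Yes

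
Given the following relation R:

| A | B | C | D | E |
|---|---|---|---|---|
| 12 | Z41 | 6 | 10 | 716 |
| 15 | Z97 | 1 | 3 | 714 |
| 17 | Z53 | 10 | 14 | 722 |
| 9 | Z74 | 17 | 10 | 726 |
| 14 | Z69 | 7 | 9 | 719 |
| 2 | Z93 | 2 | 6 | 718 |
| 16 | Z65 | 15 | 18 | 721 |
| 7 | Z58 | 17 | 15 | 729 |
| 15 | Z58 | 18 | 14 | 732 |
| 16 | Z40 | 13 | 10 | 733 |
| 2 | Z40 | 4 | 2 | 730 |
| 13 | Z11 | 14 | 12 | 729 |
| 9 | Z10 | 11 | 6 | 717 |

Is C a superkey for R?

Two distinct rows share C=17, so C does not determine every attribute — not a superkey.

No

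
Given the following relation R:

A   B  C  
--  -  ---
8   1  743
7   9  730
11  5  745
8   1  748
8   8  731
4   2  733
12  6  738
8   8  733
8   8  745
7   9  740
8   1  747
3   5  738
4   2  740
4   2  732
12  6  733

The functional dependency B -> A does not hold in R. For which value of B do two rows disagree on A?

5

B=1: 3 rows → A = 8, 8, 8 ✓
B=9: 2 rows → A = 7, 7 ✓
B=5: 2 rows → A takes values {11, 3} — violation
B=8: 3 rows → A = 8, 8, 8 ✓
B=2: 3 rows → A = 4, 4, 4 ✓
B=6: 2 rows → A = 12, 12 ✓
The only B value with inconsistent A is B=5.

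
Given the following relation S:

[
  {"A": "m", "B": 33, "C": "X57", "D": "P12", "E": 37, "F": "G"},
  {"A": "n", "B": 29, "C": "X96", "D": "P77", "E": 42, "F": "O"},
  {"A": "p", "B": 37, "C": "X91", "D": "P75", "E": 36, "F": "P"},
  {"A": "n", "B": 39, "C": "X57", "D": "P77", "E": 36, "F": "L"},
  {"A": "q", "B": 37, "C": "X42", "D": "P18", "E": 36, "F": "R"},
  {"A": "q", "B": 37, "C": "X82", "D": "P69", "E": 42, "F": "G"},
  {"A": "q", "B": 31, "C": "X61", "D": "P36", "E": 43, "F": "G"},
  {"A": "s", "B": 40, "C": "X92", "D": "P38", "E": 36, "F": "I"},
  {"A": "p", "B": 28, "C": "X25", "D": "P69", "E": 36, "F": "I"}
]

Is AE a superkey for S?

Two distinct rows share (A=p, E=36), so AE does not determine every attribute — not a superkey.

No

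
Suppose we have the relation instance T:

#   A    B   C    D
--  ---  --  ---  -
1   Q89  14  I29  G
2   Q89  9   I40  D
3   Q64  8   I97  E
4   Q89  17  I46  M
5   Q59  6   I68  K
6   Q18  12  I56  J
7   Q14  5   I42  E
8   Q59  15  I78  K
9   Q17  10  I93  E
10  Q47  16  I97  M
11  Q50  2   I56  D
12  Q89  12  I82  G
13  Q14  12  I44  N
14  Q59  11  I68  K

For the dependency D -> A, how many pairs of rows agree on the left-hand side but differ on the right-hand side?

5

D=G: all 2 rows agree on A — 0 pairs.
D=D: violating pairs (2,11) — 1 pair.
D=E: violating pairs (3,7), (3,9), (7,9) — 3 pairs.
D=M: violating pairs (4,10) — 1 pair.
D=K: all 3 rows agree on A — 0 pairs.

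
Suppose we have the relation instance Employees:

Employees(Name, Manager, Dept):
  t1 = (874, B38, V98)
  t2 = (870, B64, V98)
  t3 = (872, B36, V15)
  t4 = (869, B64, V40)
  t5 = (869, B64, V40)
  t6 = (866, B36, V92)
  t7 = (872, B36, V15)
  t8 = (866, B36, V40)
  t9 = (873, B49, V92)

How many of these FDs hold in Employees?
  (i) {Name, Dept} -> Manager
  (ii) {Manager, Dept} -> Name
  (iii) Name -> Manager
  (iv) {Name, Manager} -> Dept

3

(i) {Name, Dept} -> Manager: every LHS value maps to a single RHS value — holds.
(ii) {Manager, Dept} -> Name: every LHS value maps to a single RHS value — holds.
(iii) Name -> Manager: every LHS value maps to a single RHS value — holds.
(iv) {Name, Manager} -> Dept: (Name=866, Manager=B36): rows 6, 8 → Dept takes values {V92, V40} — violation — fails.
3 of the 4 dependencies hold.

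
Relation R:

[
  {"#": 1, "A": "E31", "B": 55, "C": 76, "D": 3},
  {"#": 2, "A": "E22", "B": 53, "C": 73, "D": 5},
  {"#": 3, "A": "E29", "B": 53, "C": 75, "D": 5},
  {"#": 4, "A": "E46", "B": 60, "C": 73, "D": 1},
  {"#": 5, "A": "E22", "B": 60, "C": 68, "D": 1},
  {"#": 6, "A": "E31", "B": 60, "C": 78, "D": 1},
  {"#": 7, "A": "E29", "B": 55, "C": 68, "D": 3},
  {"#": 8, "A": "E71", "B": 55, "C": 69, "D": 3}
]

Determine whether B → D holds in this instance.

Yes

B=55: rows 1, 7, 8 → D = 3, 3, 3 ✓
B=53: rows 2, 3 → D = 5, 5 ✓
B=60: rows 4, 5, 6 → D = 1, 1, 1 ✓
Every B value is associated with a single D value, so B → D holds.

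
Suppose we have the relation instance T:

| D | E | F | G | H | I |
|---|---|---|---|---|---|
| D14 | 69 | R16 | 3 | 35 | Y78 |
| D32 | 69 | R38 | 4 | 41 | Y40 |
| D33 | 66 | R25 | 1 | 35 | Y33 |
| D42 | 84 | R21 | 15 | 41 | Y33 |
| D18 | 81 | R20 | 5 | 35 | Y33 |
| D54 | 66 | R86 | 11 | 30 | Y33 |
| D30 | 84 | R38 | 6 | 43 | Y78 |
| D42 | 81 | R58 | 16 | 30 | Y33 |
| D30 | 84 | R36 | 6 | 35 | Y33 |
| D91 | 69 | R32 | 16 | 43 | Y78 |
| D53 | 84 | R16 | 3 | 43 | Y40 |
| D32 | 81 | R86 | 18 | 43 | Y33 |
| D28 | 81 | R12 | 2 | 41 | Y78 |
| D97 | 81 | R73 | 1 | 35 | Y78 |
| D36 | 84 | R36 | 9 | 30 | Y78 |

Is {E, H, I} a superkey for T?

All 15 rows have distinct {E, H, I} values, so {E, H, I} → (all attributes) holds and {E, H, I} is a superkey.

Yes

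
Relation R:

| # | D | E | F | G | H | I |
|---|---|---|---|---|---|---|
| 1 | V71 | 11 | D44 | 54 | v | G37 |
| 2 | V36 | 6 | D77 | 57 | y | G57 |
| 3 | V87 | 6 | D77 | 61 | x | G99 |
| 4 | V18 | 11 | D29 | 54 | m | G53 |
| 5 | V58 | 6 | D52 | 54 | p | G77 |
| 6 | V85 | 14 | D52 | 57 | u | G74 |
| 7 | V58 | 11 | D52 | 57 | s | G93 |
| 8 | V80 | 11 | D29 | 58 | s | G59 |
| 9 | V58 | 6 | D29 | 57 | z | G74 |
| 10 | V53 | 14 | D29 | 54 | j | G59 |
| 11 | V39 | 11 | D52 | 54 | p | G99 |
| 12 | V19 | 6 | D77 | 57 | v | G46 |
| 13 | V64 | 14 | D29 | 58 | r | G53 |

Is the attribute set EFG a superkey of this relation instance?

No

Rows 2 and 12 have the same EFG value (E=6, F=D77, G=57) but are distinct tuples, so EFG does not determine every attribute — not a superkey.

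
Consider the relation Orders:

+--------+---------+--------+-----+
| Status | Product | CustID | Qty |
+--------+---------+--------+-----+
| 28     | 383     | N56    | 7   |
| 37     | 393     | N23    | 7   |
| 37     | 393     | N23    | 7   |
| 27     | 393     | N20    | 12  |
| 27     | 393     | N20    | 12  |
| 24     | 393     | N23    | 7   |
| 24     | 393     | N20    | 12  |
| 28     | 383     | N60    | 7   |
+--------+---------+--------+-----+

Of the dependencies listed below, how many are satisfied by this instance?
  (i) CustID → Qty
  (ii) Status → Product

(i) CustID → Qty: every LHS value maps to a single RHS value — holds.
(ii) Status → Product: every LHS value maps to a single RHS value — holds.
2 of the 2 dependencies hold.

2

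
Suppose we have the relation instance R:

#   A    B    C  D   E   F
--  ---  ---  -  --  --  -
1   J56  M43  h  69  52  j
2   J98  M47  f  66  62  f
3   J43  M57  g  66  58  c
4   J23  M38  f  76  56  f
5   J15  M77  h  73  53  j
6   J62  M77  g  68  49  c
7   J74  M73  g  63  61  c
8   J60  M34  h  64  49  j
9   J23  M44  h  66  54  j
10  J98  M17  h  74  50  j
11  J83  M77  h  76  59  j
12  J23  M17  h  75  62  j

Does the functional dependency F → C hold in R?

Yes

F=j: rows 1, 5, 8, 9, 10, 11, 12 → C = h, h, h, h, h, h, h ✓
F=f: rows 2, 4 → C = f, f ✓
F=c: rows 3, 6, 7 → C = g, g, g ✓
Every F value is associated with a single C value, so F → C holds.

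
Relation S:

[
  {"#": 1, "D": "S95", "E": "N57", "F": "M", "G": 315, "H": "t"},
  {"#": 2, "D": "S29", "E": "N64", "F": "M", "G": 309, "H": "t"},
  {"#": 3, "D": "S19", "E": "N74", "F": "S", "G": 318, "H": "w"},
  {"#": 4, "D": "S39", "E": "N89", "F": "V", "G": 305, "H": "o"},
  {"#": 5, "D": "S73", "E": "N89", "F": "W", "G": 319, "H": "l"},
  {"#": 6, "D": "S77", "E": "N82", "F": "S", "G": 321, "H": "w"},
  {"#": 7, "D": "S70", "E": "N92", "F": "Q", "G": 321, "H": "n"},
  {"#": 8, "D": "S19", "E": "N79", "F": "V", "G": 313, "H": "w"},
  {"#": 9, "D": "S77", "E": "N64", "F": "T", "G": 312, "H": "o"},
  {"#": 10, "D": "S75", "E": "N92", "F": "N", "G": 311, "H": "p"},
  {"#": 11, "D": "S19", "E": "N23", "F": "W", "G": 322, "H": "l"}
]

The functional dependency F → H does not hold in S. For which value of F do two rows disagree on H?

V

F=M: rows 1, 2 → H = t, t ✓
F=S: rows 3, 6 → H = w, w ✓
F=V: rows 4, 8 → H takes values {o, w} — violation
F=W: rows 5, 11 → H = l, l ✓
F=Q: row 7 → H = n ✓
F=T: row 9 → H = o ✓
F=N: row 10 → H = p ✓
The only F value with inconsistent H is F=V.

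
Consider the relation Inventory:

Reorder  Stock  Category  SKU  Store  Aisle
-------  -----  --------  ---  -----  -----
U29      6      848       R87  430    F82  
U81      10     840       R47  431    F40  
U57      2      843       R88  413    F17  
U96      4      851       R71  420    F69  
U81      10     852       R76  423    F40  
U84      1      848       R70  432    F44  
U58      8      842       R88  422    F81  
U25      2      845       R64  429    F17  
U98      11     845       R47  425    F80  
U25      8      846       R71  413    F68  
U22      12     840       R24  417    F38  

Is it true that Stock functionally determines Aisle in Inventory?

Stock=6: 1 row → Aisle = F82 ✓
Stock=10: 2 rows → Aisle = F40, F40 ✓
Stock=2: 2 rows → Aisle = F17, F17 ✓
Stock=4: 1 row → Aisle = F69 ✓
Stock=1: 1 row → Aisle = F44 ✓
Stock=8: 2 rows → Aisle takes values {F81, F68} — violation
Stock=11: 1 row → Aisle = F80 ✓
Stock=12: 1 row → Aisle = F38 ✓
Two rows agree on Stock but differ on Aisle, so Stock → Aisle does not hold.

No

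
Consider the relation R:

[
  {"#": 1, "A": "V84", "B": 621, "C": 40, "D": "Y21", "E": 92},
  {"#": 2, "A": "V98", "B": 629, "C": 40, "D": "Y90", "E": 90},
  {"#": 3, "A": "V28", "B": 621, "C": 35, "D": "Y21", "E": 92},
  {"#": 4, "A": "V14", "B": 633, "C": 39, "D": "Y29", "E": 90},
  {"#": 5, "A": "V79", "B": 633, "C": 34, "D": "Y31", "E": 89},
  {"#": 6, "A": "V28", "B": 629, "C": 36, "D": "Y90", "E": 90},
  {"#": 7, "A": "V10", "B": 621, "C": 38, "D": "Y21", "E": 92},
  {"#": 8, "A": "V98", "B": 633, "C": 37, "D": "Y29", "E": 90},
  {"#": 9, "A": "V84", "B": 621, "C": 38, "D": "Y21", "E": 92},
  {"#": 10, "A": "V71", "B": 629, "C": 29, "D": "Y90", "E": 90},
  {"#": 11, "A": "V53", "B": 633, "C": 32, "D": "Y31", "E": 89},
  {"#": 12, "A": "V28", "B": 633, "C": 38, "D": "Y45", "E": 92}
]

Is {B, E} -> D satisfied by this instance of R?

(B=621, E=92): rows 1, 3, 7, 9 → D = Y21, Y21, Y21, Y21 ✓
(B=629, E=90): rows 2, 6, 10 → D = Y90, Y90, Y90 ✓
(B=633, E=90): rows 4, 8 → D = Y29, Y29 ✓
(B=633, E=89): rows 5, 11 → D = Y31, Y31 ✓
(B=633, E=92): row 12 → D = Y45 ✓
Every {B, E} value is associated with a single D value, so {B, E} -> D holds.

Yes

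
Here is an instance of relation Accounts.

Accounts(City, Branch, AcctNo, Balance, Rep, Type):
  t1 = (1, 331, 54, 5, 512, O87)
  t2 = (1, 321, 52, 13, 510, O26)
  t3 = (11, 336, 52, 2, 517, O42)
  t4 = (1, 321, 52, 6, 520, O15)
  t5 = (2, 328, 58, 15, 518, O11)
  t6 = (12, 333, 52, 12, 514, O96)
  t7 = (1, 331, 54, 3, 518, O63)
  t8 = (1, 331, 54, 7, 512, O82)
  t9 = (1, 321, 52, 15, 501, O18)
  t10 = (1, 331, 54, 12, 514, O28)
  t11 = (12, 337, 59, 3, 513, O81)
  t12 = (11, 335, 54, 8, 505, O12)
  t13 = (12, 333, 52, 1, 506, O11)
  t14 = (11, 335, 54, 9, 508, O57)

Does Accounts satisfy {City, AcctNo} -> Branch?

Yes

(City=1, AcctNo=54): rows 1, 7, 8, 10 → Branch = 331, 331, 331, 331 ✓
(City=1, AcctNo=52): rows 2, 4, 9 → Branch = 321, 321, 321 ✓
(City=11, AcctNo=52): row 3 → Branch = 336 ✓
(City=2, AcctNo=58): row 5 → Branch = 328 ✓
(City=12, AcctNo=52): rows 6, 13 → Branch = 333, 333 ✓
(City=12, AcctNo=59): row 11 → Branch = 337 ✓
(City=11, AcctNo=54): rows 12, 14 → Branch = 335, 335 ✓
Every {City, AcctNo} value is associated with a single Branch value, so {City, AcctNo} -> Branch holds.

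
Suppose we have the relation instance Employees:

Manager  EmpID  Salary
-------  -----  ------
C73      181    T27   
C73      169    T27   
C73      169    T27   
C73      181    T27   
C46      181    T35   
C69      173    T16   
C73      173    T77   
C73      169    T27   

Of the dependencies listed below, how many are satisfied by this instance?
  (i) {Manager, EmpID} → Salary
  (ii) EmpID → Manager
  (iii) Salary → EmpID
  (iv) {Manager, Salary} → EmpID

1

(i) {Manager, EmpID} → Salary: every LHS value maps to a single RHS value — holds.
(ii) EmpID → Manager: EmpID=181: 3 rows → Manager takes values {C73, C46} — violation; EmpID=173: 2 rows → Manager takes values {C69, C73} — violation — fails.
(iii) Salary → EmpID: Salary=T27: 5 rows → EmpID takes values {181, 169} — violation — fails.
(iv) {Manager, Salary} → EmpID: (Manager=C73, Salary=T27): 5 rows → EmpID takes values {181, 169} — violation — fails.
1 of the 4 dependencies holds.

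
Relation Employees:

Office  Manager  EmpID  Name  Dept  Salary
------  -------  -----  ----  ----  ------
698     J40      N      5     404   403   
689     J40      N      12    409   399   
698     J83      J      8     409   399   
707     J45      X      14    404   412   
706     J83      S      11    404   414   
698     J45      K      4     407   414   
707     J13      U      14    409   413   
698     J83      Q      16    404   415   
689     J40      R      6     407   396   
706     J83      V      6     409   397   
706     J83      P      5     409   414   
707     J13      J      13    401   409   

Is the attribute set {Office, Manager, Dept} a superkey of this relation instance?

No

Two distinct rows share (Office=706, Manager=J83, Dept=409), so {Office, Manager, Dept} does not determine every attribute — not a superkey.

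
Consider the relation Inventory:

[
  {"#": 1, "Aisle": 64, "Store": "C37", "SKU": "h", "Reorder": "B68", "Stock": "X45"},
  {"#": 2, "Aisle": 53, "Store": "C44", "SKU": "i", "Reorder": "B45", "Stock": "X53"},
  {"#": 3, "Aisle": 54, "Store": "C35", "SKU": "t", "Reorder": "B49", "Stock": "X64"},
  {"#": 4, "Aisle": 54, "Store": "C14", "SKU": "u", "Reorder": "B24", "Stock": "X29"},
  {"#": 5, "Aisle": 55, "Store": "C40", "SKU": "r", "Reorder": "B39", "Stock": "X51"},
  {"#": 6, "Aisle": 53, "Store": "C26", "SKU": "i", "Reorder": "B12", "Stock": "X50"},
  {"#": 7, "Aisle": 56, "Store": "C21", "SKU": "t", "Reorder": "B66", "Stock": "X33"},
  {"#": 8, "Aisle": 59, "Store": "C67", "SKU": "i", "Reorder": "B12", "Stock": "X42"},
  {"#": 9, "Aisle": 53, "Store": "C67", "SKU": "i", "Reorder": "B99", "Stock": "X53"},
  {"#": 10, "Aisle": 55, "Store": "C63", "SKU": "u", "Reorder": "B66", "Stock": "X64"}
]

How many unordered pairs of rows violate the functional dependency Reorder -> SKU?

Reorder=B12: all 2 rows agree on SKU — 0 pairs.
Reorder=B66: violating pairs (7,10) — 1 pair.

1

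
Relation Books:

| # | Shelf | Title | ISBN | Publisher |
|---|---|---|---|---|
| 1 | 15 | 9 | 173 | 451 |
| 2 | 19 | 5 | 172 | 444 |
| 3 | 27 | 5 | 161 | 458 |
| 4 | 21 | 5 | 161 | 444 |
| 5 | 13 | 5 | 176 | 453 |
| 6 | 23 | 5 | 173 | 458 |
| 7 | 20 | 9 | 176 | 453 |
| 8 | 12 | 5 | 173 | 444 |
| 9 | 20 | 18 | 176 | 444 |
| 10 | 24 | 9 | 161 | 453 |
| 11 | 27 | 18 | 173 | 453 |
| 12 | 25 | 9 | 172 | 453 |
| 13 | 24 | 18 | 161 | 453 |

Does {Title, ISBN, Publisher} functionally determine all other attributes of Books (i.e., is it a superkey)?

All 13 rows have distinct {Title, ISBN, Publisher} values, so {Title, ISBN, Publisher} → (all attributes) holds and {Title, ISBN, Publisher} is a superkey.

Yes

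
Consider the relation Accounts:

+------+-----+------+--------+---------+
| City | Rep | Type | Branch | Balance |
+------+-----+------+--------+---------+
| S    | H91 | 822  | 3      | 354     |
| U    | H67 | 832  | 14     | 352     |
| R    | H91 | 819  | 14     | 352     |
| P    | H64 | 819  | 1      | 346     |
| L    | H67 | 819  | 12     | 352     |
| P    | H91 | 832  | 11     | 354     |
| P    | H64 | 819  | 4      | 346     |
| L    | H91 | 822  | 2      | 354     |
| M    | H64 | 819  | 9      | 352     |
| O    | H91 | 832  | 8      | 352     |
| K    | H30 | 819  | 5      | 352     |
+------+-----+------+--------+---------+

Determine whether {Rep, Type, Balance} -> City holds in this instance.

No

(Rep=H91, Type=822, Balance=354): 2 rows → City takes values {S, L} — violation
(Rep=H67, Type=832, Balance=352): 1 row → City = U ✓
(Rep=H91, Type=819, Balance=352): 1 row → City = R ✓
(Rep=H64, Type=819, Balance=346): 2 rows → City = P, P ✓
(Rep=H67, Type=819, Balance=352): 1 row → City = L ✓
(Rep=H91, Type=832, Balance=354): 1 row → City = P ✓
(Rep=H64, Type=819, Balance=352): 1 row → City = M ✓
(Rep=H91, Type=832, Balance=352): 1 row → City = O ✓
(Rep=H30, Type=819, Balance=352): 1 row → City = K ✓
Two rows agree on {Rep, Type, Balance} but differ on City, so {Rep, Type, Balance} -> City does not hold.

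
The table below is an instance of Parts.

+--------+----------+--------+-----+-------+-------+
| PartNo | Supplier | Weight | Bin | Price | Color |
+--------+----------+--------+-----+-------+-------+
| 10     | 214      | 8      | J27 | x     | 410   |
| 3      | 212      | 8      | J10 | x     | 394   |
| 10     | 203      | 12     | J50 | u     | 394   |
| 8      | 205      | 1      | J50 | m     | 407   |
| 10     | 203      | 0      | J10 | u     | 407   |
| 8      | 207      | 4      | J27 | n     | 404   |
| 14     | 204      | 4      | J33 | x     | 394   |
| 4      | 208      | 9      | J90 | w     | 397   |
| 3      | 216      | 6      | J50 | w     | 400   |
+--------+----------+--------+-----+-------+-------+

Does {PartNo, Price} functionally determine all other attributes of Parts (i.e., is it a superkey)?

Two distinct rows share (PartNo=10, Price=u), so {PartNo, Price} does not determine every attribute — not a superkey.

No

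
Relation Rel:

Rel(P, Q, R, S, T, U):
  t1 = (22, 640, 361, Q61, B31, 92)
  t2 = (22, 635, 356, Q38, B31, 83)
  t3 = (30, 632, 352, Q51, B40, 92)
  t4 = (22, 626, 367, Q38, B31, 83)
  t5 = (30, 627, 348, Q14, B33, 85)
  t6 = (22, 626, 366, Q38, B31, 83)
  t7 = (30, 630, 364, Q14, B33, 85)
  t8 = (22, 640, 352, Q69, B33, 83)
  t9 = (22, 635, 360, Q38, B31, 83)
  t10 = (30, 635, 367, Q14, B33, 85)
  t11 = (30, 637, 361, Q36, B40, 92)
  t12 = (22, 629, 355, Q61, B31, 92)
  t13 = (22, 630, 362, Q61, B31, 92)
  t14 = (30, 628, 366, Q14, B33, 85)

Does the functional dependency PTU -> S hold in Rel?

No

(P=22, T=B31, U=92): rows 1, 12, 13 → S = Q61, Q61, Q61 ✓
(P=22, T=B31, U=83): rows 2, 4, 6, 9 → S = Q38, Q38, Q38, Q38 ✓
(P=30, T=B40, U=92): rows 3, 11 → S takes values {Q51, Q36} — violation
(P=30, T=B33, U=85): rows 5, 7, 10, 14 → S = Q14, Q14, Q14, Q14 ✓
(P=22, T=B33, U=83): row 8 → S = Q69 ✓
Two rows agree on PTU but differ on S, so PTU -> S does not hold.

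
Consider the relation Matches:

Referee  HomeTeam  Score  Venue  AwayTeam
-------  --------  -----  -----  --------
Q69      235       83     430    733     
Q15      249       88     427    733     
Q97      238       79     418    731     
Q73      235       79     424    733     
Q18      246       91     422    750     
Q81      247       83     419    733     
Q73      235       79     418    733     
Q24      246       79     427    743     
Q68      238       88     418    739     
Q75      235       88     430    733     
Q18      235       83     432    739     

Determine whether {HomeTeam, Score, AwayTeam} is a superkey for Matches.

No

Two distinct rows share (HomeTeam=235, Score=79, AwayTeam=733), so {HomeTeam, Score, AwayTeam} does not determine every attribute — not a superkey.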